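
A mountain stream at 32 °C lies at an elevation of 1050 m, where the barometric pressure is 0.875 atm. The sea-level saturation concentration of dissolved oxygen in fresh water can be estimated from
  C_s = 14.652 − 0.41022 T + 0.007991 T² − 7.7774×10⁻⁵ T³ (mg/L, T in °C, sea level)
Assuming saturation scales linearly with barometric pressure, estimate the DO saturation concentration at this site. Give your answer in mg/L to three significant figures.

At sea level: C_s = 14.652 − 0.41022×32 + 0.007991×32² − 7.7774×10⁻⁵×32³ = 7.159 mg/L.
Pressure correction: C_s' = 7.159 × 0.875 = 6.264 mg/L.

C_s ≈ 6.26 mg/L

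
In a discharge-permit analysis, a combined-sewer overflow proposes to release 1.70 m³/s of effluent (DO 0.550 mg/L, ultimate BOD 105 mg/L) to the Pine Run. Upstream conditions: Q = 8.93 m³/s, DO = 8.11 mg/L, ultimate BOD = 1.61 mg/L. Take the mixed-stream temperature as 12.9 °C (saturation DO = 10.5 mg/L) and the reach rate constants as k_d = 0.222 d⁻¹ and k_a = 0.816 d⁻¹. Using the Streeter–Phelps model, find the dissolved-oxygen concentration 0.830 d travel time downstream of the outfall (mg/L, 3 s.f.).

DO ≈ 6.48 mg/L

Mixed DO = (8.93×8.11 + 1.70×0.550)/(8.93+1.70) = 73.36/10.63 = 6.901 mg/L.
Mixed L₀ = (8.93×1.61 + 1.70×105)/(10.63) = 192.9/10.63 = 18.14 mg/L.
Initial deficit D₀ = C_s − DO₀ = 10.5 − 6.901 = 3.599 mg/L.
D(0.830) = [0.222×18.14/(0.816−0.222)](e^(−0.222×0.830) − e^(−0.816×0.830)) + 3.599 e^(−0.816×0.830)
= 6.781 × (0.8317 − 0.5080) + 3.599 × 0.5080 = 4.024 mg/L.
DO = 10.5 − 4.024 = 6.476 mg/L.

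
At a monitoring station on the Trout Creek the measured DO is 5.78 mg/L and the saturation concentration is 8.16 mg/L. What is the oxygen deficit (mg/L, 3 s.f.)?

D ≈ 2.38 mg/L

D = C_s − C = 8.16 − 5.78 = 2.38 mg/L.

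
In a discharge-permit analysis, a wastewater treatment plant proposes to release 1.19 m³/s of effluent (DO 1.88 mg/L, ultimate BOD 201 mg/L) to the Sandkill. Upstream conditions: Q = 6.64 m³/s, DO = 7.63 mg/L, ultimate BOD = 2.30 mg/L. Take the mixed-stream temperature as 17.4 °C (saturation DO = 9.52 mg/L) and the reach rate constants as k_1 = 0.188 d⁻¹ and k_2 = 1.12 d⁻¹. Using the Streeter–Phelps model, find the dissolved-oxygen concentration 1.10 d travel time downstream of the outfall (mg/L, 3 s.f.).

Mixed DO = (6.64×7.63 + 1.19×1.88)/(6.64+1.19) = 52.90/7.830 = 6.756 mg/L.
Mixed L₀ = (6.64×2.30 + 1.19×201)/(7.830) = 254.5/7.830 = 32.50 mg/L.
Initial deficit D₀ = C_s − DO₀ = 9.52 − 6.756 = 2.764 mg/L.
D(1.10) = [0.188×32.50/(1.12−0.188)](e^(−0.188×1.10) − e^(−1.12×1.10)) + 2.764 e^(−1.12×1.10)
= 6.555 × (0.8132 − 0.2917) + 2.764 × 0.2917 = 4.225 mg/L.
DO = 9.52 − 4.225 = 5.295 mg/L.

DO ≈ 5.30 mg/L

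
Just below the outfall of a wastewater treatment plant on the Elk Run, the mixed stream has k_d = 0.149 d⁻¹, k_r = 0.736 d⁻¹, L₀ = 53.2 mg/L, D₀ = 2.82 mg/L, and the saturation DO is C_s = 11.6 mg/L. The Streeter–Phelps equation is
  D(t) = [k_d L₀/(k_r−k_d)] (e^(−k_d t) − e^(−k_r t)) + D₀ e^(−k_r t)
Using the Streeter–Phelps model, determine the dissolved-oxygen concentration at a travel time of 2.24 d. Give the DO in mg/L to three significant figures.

DO ≈ 3.98 mg/L

k_d L₀/(k_r−k_d) = 0.149×53.2/(0.736−0.149) = 7.927/0.5870 = 13.50 mg/L.
e^(−k_d t) = e^(−0.149×2.240) = 0.7162; e^(−k_r t) = e^(−0.736×2.240) = 0.1923.
D = 13.50 × (0.7162 − 0.1923) + 2.82 × 0.1923 = 7.075 + 0.5423 = 7.617 mg/L.
DO = C_s − D = 11.6 − 7.617 = 3.983 mg/L.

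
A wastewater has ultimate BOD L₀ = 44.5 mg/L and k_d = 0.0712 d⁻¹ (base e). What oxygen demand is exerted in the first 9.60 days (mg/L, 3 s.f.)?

y ≈ 22.0 mg/L

y_t = L₀(1 − e^(−k_d t)) = 44.5 × (1 − e^(−0.0712×9.60))
= 44.5 × (1 − 0.5048) = 44.5 × 0.4952 = 22.03 mg/L.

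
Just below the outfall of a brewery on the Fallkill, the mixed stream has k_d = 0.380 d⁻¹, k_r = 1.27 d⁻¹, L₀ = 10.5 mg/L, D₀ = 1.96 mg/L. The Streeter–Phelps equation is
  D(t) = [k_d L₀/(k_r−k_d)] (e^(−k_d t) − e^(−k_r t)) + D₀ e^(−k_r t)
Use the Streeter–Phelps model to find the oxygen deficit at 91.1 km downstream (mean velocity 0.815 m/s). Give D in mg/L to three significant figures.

Travel time t = x/v = 91.1 km / (0.815 m/s) = 91100 m / 0.815 m/s = 111800 s = 1.294 d.
k_d L₀/(k_r−k_d) = 0.380×10.5/(1.27−0.380) = 3.990/0.8900 = 4.483 mg/L.
e^(−k_d t) = e^(−0.380×1.294) = 0.6116; e^(−k_r t) = e^(−1.27×1.294) = 0.1934.
D = 4.483 × (0.6116 − 0.1934) + 1.96 × 0.1934 = 1.875 + 0.3790 = 2.254 mg/L.

D ≈ 2.25 mg/L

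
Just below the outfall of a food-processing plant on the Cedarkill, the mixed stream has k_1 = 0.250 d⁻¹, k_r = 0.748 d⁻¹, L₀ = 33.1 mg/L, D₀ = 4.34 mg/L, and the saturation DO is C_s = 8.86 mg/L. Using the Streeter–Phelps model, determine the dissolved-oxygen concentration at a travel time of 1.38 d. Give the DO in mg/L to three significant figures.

DO ≈ 1.46 mg/L

k_1 L₀/(k_r−k_1) = 0.250×33.1/(0.748−0.250) = 8.275/0.4980 = 16.62 mg/L.
e^(−k_1 t) = e^(−0.250×1.380) = 0.7082; e^(−k_r t) = e^(−0.748×1.380) = 0.3562.
D = 16.62 × (0.7082 − 0.3562) + 4.34 × 0.3562 = 5.849 + 1.546 = 7.395 mg/L.
DO = C_s − D = 8.86 − 7.395 = 1.465 mg/L.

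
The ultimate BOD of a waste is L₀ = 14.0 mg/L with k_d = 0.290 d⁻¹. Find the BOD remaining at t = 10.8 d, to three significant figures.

L ≈ 0.611 mg/L

L_t = L₀ e^(−k_d t) = 14.0 × e^(−0.290×10.8) = 14.0 × 0.04363 = 0.6108 mg/L.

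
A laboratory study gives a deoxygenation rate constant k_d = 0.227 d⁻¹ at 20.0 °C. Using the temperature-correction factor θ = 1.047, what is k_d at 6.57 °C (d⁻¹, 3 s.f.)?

k_d(T₂) = k_d(T₁) · θ^(T₂−T₁) = 0.227 × 1.047^(6.57−20.0)
= 0.227 × 1.047^-13.4 = 0.227 × 0.5397 = 0.1225 d⁻¹.

k_d ≈ 0.123 d⁻¹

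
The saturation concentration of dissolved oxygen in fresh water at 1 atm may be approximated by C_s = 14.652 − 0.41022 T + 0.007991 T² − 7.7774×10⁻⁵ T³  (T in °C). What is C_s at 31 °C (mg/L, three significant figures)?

C_s ≈ 7.30 mg/L

C_s = 14.652 − 0.41022×31 + 0.007991×31² − 7.7774×10⁻⁵×31³ = 7.298 mg/L.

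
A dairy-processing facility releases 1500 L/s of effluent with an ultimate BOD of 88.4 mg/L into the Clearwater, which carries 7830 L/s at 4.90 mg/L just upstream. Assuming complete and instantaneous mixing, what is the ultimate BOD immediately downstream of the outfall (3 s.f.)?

18.3 mg/L

Flow-weighted mixing: C = (Q_r C_r + Q_w C_w)/(Q_r + Q_w)
= (7830×4.90 + 1500×88.4)/(7830 + 1500) = 171000/9330 = 18.32 mg/L.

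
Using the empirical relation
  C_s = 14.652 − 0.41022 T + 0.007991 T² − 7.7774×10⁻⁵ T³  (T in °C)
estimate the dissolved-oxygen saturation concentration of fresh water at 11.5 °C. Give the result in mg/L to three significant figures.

C_s ≈ 10.9 mg/L

C_s = 14.652 − 0.41022×11.5 + 0.007991×11.5² − 7.7774×10⁻⁵×11.5³ = 10.87 mg/L.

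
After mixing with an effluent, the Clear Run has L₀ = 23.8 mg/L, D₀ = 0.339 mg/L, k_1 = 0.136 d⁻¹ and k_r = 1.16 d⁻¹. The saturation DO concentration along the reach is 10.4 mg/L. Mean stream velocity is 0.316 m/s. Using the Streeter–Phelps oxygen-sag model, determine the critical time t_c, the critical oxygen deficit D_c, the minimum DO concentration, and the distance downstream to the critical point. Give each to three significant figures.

t_c = [1/(k_r−k_1)] ln[(k_r/k_1)(1 − D₀(k_r−k_1)/(k_1 L₀))]
= [1/(1.16−0.136)] ln[(1.16/0.136)(1 − 0.339×1.024/(0.136×23.8))]
= (1/1.024) ln[8.529 × 0.8928] = 0.9766 × ln(7.615) = 0.9766 × 2.030 = 1.982 d.
D_c = (k_1/k_r) L₀ e^(−k_1 t_c) = (0.136/1.16) × 23.8 × e^(−0.136×1.982) = 0.1172 × 23.8 × 0.7637 = 2.131 mg/L.
Minimum DO = C_s − D_c = 10.4 − 2.131 = 8.269 mg/L.
x_c = v t_c = 0.316 m/s × 1.982 d × 86400 s/d = 54130 m ≈ 54.1 km.

t_c ≈ 1.98 d; D_c ≈ 2.13 mg/L; min DO ≈ 8.27 mg/L; x_c ≈ 54.1 km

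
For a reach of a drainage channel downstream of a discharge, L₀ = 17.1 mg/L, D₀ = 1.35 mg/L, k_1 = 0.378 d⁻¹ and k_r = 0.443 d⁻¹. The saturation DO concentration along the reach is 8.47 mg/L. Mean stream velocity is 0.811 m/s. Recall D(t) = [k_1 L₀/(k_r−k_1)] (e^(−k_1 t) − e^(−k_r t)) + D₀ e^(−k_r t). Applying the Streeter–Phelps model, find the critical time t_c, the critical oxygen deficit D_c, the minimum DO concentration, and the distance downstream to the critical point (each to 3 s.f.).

At the critical point dD/dt = 0, so k_1 L₀ e^(−k_1 t) = k_r D. Substituting D(t) from the Streeter–Phelps equation and solving for t gives
t_c = ln[(k_r/k_1)(1 − D₀(k_r−k_1)/(k_1 L₀))] / (k_r−k_1).
Here k_r−k_1 = 0.06500 d⁻¹ and 1 − D₀(k_r−k_1)/(k_1 L₀) = 1 − 1.35×0.06500/(0.378×17.1) = 0.9864, so
t_c = ln(1.172 × 0.9864) / 0.06500 = 0.1450 / 0.06500 = 2.231 d.
D_c = (k_1/k_r) L₀ e^(−k_1 t_c) = (0.378/0.443) × 17.1 × e^(−0.378×2.231) = 0.8533 × 17.1 × 0.4303 = 6.279 mg/L.
Minimum DO = C_s − D_c = 8.47 − 6.279 = 2.191 mg/L.
x_c = v t_c = 0.811 m/s × 2.231 d × 86400 s/d = 156300 m ≈ 156 km.

t_c ≈ 2.23 d; D_c ≈ 6.28 mg/L; min DO ≈ 2.19 mg/L; x_c ≈ 156 km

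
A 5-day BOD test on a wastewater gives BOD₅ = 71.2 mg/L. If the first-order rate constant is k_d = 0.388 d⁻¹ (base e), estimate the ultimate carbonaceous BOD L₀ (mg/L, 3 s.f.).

L₀ ≈ 83.1 mg/L

BOD₅ = L₀(1 − e^(−5k_d)) ⇒ L₀ = BOD₅ / (1 − e^(−5×0.388))
= 71.2 / (1 − 0.1437) = 71.2 / 0.8563 = 83.15 mg/L.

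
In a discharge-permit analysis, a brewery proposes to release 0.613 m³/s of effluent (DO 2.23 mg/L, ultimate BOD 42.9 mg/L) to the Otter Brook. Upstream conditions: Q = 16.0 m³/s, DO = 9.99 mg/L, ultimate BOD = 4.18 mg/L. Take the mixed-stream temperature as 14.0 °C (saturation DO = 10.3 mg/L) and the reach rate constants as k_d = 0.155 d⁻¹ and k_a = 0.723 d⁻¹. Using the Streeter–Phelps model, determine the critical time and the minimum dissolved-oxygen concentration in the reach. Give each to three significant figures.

Mixed DO = (16.0×9.99 + 0.613×2.23)/(16.0+0.613) = 161.2/16.61 = 9.704 mg/L.
Mixed L₀ = (16.0×4.18 + 0.613×42.9)/(16.61) = 93.18/16.61 = 5.609 mg/L.
Initial deficit D₀ = C_s − DO₀ = 10.3 − 9.704 = 0.5963 mg/L.
t_c = (1/0.5680) ln[(0.723/0.155)(1 − 0.5963×0.5680/(0.155×5.609))] = 1.761 × ln(2.847) = 1.842 d.
D_c = (0.155/0.723) × 5.609 × e^(−0.155×1.842) = 0.2144 × 5.609 × 0.7516 = 0.9038 mg/L.
Minimum DO = 10.3 − 0.9038 = 9.396 mg/L.

t_c ≈ 1.84 d; minimum DO ≈ 9.40 mg/L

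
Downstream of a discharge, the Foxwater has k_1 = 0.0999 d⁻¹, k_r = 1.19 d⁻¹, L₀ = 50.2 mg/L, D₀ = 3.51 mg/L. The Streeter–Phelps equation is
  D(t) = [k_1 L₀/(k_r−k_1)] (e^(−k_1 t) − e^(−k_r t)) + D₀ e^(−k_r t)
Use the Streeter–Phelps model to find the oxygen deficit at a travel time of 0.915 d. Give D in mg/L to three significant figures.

D ≈ 3.83 mg/L

k_1 L₀/(k_r−k_1) = 0.0999×50.2/(1.19−0.0999) = 5.015/1.090 = 4.600 mg/L.
e^(−k_1 t) = e^(−0.0999×0.9150) = 0.9126; e^(−k_r t) = e^(−1.19×0.9150) = 0.3366.
D = 4.600 × (0.9126 − 0.3366) + 3.51 × 0.3366 = 2.650 + 1.181 = 3.832 mg/L.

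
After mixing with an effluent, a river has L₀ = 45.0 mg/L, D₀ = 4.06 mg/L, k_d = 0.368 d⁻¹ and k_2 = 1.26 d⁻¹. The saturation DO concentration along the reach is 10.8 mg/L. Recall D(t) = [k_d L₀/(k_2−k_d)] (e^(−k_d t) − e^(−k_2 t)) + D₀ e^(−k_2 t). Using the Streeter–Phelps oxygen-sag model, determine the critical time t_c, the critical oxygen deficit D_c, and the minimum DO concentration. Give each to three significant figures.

With k_2/k_d = 3.424 and 1 − D₀(k_2−k_d)/(k_d L₀) = 0.7813,
t_c = ln(3.424 × 0.7813) / (1.26 − 0.368) = ln(2.675) / 0.8920 = 0.9840/0.8920 = 1.103 d.
L(t_c) = L₀ e^(−k_d t_c) = 45.0 × 0.6663 = 29.99 mg/L, and at the critical point k_2 D_c = k_d L, so D_c = (0.368/1.26) × 29.99 = 8.758 mg/L.
Minimum DO = C_s − D_c = 10.8 − 8.758 = 2.042 mg/L.

t_c ≈ 1.10 d; D_c ≈ 8.76 mg/L; min DO ≈ 2.04 mg/L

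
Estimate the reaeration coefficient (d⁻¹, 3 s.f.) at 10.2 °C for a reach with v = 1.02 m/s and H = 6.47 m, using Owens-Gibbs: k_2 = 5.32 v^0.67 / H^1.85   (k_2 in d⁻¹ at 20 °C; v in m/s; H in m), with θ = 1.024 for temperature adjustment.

k_2 ≈ 0.135 d⁻¹

k_2(20) = 5.32 × 1.02^0.67 / 6.47^1.85 = 5.32 × 1.013 / 31.64 = 0.1704 d⁻¹.
k_2(10.2) = 0.1704 × 1.024^(10.2−20) = 0.1704 × 0.7926 = 0.1351 d⁻¹.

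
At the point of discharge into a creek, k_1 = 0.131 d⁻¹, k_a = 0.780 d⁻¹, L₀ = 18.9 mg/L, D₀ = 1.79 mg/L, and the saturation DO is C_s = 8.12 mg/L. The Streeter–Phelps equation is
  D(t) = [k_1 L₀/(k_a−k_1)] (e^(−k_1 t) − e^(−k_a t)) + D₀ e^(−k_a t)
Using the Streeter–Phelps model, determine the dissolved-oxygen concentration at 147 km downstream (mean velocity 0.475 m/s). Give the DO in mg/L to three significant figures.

Travel time t = x/v = 147 km / (0.475 m/s) = 147000 m / 0.475 m/s = 309500 s = 3.582 d.
k_1 L₀/(k_a−k_1) = 0.131×18.9/(0.780−0.131) = 2.476/0.6490 = 3.815 mg/L.
e^(−k_1 t) = e^(−0.131×3.582) = 0.6255; e^(−k_a t) = e^(−0.780×3.582) = 0.06118.
D = 3.815 × (0.6255 − 0.06118) + 1.79 × 0.06118 = 2.153 + 0.1095 = 2.262 mg/L.
DO = C_s − D = 8.12 − 2.262 = 5.858 mg/L.

DO ≈ 5.86 mg/L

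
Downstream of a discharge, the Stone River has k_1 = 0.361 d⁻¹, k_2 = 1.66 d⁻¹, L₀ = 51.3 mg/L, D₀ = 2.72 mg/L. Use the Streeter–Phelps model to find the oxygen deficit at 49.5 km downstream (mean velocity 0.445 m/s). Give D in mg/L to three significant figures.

D ≈ 7.60 mg/L

Travel time t = x/v = 49.5 km / (0.445 m/s) = 49500 m / 0.445 m/s = 111200 s = 1.287 d.
k_1 L₀/(k_2−k_1) = 0.361×51.3/(1.66−0.361) = 18.52/1.299 = 14.26 mg/L.
e^(−k_1 t) = e^(−0.361×1.287) = 0.6283; e^(−k_2 t) = e^(−1.66×1.287) = 0.1180.
D = 14.26 × (0.6283 − 0.1180) + 2.72 × 0.1180 = 7.275 + 0.3209 = 7.596 mg/L.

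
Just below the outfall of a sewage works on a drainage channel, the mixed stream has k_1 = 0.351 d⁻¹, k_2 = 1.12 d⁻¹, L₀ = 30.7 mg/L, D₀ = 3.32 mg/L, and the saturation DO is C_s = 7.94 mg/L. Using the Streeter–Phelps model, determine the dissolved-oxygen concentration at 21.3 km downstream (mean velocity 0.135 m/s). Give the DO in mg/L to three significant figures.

Travel time t = x/v = 21.3 km / (0.135 m/s) = 21300 m / 0.135 m/s = 157800 s = 1.826 d.
k_1 L₀/(k_2−k_1) = 0.351×30.7/(1.12−0.351) = 10.78/0.7690 = 14.01 mg/L.
e^(−k_1 t) = e^(−0.351×1.826) = 0.5268; e^(−k_2 t) = e^(−1.12×1.826) = 0.1293.
D = 14.01 × (0.5268 − 0.1293) + 3.32 × 0.1293 = 5.569 + 0.4294 = 5.999 mg/L.
DO = C_s − D = 7.94 − 5.999 = 1.941 mg/L.

DO ≈ 1.94 mg/L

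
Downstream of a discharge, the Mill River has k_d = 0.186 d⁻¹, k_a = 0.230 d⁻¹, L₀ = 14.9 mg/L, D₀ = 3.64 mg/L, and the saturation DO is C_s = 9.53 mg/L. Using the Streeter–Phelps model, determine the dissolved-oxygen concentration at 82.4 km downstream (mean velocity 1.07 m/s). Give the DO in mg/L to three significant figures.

DO ≈ 4.51 mg/L

Travel time t = x/v = 82.4 km / (1.07 m/s) = 82400 m / 1.07 m/s = 77010 s = 0.8913 d.
k_d L₀/(k_a−k_d) = 0.186×14.9/(0.230−0.186) = 2.771/0.04400 = 62.99 mg/L.
e^(−k_d t) = e^(−0.186×0.8913) = 0.8472; e^(−k_a t) = e^(−0.230×0.8913) = 0.8146.
D = 62.99 × (0.8472 − 0.8146) + 3.64 × 0.8146 = 2.052 + 2.965 = 5.018 mg/L.
DO = C_s − D = 9.53 − 5.018 = 4.512 mg/L.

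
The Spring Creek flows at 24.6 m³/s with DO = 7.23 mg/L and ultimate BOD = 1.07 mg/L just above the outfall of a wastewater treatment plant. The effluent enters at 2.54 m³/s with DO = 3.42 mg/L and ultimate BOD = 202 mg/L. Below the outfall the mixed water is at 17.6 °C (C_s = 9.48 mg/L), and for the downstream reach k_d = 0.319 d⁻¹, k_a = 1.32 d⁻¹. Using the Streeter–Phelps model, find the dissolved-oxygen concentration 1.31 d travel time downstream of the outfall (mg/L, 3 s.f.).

Mixed DO = (24.6×7.23 + 2.54×3.42)/(24.6+2.54) = 186.5/27.14 = 6.873 mg/L.
Mixed L₀ = (24.6×1.07 + 2.54×202)/(27.14) = 539.4/27.14 = 19.87 mg/L.
Initial deficit D₀ = C_s − DO₀ = 9.48 − 6.873 = 2.607 mg/L.
D(1.31) = [0.319×19.87/(1.32−0.319)](e^(−0.319×1.31) − e^(−1.32×1.31)) + 2.607 e^(−1.32×1.31)
= 6.334 × (0.6584 − 0.1774) + 2.607 × 0.1774 = 3.509 mg/L.
DO = 9.48 − 3.509 = 5.971 mg/L.

DO ≈ 5.97 mg/L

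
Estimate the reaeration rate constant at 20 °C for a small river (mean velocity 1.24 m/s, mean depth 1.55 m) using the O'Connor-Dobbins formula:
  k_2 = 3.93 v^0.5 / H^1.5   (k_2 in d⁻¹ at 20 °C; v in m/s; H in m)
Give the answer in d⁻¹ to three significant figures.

k_2 ≈ 2.27 d⁻¹

k_2 = 3.93 × 1.24^0.5 / 1.55^1.5 = 3.93 × 1.114 / 1.930 = 2.268 d⁻¹.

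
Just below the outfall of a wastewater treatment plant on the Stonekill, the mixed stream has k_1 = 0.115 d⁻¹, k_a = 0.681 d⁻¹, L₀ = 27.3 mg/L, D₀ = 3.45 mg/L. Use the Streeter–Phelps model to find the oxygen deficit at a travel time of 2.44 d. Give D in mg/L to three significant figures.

k_1 L₀/(k_a−k_1) = 0.115×27.3/(0.681−0.115) = 3.140/0.5660 = 5.547 mg/L.
e^(−k_1 t) = e^(−0.115×2.440) = 0.7553; e^(−k_a t) = e^(−0.681×2.440) = 0.1898.
D = 5.547 × (0.7553 − 0.1898) + 3.45 × 0.1898 = 3.137 + 0.6549 = 3.792 mg/L.

D ≈ 3.79 mg/L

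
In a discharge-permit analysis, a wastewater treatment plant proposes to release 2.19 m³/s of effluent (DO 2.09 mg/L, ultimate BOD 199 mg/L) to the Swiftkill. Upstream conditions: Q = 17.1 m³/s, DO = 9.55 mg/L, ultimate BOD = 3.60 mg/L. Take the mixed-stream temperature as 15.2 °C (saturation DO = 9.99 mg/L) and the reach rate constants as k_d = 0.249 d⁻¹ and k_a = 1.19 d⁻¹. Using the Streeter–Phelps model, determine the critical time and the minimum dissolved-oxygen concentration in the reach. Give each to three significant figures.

Mixed DO = (17.1×9.55 + 2.19×2.09)/(17.1+2.19) = 167.9/19.29 = 8.703 mg/L.
Mixed L₀ = (17.1×3.60 + 2.19×199)/(19.29) = 497.4/19.29 = 25.78 mg/L.
Initial deficit D₀ = C_s − DO₀ = 9.99 − 8.703 = 1.287 mg/L.
t_c = (1/0.9410) ln[(1.19/0.249)(1 − 1.287×0.9410/(0.249×25.78))] = 1.063 × ln(3.878) = 1.440 d.
D_c = (0.249/1.19) × 25.78 × e^(−0.249×1.440) = 0.2092 × 25.78 × 0.6986 = 3.769 mg/L.
Minimum DO = 9.99 − 3.769 = 6.221 mg/L.

t_c ≈ 1.44 d; minimum DO ≈ 6.22 mg/L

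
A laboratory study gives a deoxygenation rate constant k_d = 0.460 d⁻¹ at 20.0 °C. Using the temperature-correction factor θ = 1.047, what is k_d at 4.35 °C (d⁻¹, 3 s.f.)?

k_d ≈ 0.224 d⁻¹

k_d(T₂) = k_d(T₁) · θ^(T₂−T₁) = 0.460 × 1.047^(4.35−20.0)
= 0.460 × 1.047^-15.7 = 0.460 × 0.4873 = 0.2242 d⁻¹.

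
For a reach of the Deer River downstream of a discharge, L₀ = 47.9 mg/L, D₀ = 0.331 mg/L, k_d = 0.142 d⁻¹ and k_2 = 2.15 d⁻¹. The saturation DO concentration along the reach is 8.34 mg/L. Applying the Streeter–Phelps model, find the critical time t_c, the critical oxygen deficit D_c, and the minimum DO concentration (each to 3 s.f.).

t_c ≈ 1.30 d; D_c ≈ 2.63 mg/L; min DO ≈ 5.71 mg/L

At the critical point dD/dt = 0, so k_d L₀ e^(−k_d t) = k_2 D. Substituting D(t) from the Streeter–Phelps equation and solving for t gives
t_c = ln[(k_2/k_d)(1 − D₀(k_2−k_d)/(k_d L₀))] / (k_2−k_d).
Here k_2−k_d = 2.008 d⁻¹ and 1 − D₀(k_2−k_d)/(k_d L₀) = 1 − 0.331×2.008/(0.142×47.9) = 0.9023, so
t_c = ln(15.14 × 0.9023) / 2.008 = 2.615 / 2.008 = 1.302 d.
D_c = (k_d/k_2) L₀ e^(−k_d t_c) = (0.142/2.15) × 47.9 × e^(−0.142×1.302) = 0.06605 × 47.9 × 0.8312 = 2.630 mg/L.
Minimum DO = C_s − D_c = 8.34 − 2.630 = 5.710 mg/L.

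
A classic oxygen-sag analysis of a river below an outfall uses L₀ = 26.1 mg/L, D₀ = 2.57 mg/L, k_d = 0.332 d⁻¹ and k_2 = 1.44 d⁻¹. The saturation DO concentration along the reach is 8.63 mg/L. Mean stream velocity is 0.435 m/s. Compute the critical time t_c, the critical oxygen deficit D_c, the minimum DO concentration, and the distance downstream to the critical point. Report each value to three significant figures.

With k_2/k_d = 4.337 and 1 − D₀(k_2−k_d)/(k_d L₀) = 0.6714,
t_c = ln(4.337 × 0.6714) / (1.44 − 0.332) = ln(2.912) / 1.108 = 1.069/1.108 = 0.9647 d.
L(t_c) = L₀ e^(−k_d t_c) = 26.1 × 0.7260 = 18.95 mg/L, and at the critical point k_2 D_c = k_d L, so D_c = (0.332/1.44) × 18.95 = 4.368 mg/L.
Minimum DO = C_s − D_c = 8.63 − 4.368 = 4.262 mg/L.
x_c = v t_c = 0.435 m/s × 0.9647 d × 86400 s/d = 36260 m ≈ 36.3 km.

t_c ≈ 0.965 d; D_c ≈ 4.37 mg/L; min DO ≈ 4.26 mg/L; x_c ≈ 36.3 km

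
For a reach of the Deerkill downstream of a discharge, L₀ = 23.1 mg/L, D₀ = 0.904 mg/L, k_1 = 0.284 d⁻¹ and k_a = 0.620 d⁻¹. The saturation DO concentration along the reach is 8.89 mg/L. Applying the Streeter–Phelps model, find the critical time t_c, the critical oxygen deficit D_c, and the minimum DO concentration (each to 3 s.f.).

t_c = [1/(k_a−k_1)] ln[(k_a/k_1)(1 − D₀(k_a−k_1)/(k_1 L₀))]
= [1/(0.620−0.284)] ln[(0.620/0.284)(1 − 0.904×0.3360/(0.284×23.1))]
= (1/0.3360) ln[2.183 × 0.9537] = 2.976 × ln(2.082) = 2.976 × 0.7333 = 2.183 d.
D_c = (k_1/k_a) L₀ e^(−k_1 t_c) = (0.284/0.620) × 23.1 × e^(−0.284×2.183) = 0.4581 × 23.1 × 0.5380 = 5.693 mg/L.
Minimum DO = C_s − D_c = 8.89 − 5.693 = 3.197 mg/L.

t_c ≈ 2.18 d; D_c ≈ 5.69 mg/L; min DO ≈ 3.20 mg/L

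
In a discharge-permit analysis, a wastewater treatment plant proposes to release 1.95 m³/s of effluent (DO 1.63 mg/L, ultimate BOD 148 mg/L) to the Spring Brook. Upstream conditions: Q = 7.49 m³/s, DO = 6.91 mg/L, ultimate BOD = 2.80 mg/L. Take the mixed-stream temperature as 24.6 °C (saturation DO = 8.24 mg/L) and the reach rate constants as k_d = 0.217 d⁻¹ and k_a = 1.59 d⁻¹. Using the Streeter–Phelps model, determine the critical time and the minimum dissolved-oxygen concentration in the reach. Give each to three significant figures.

t_c ≈ 0.992 d; minimum DO ≈ 4.63 mg/L

Mixed DO = (7.49×6.91 + 1.95×1.63)/(7.49+1.95) = 54.93/9.440 = 5.819 mg/L.
Mixed L₀ = (7.49×2.80 + 1.95×148)/(9.440) = 309.6/9.440 = 32.79 mg/L.
Initial deficit D₀ = C_s − DO₀ = 8.24 − 5.819 = 2.421 mg/L.
t_c = (1/1.373) ln[(1.59/0.217)(1 − 2.421×1.373/(0.217×32.79))] = 0.7283 × ln(3.905) = 0.9922 d.
D_c = (0.217/1.59) × 32.79 × e^(−0.217×0.9922) = 0.1365 × 32.79 × 0.8063 = 3.609 mg/L.
Minimum DO = 8.24 − 3.609 = 4.631 mg/L.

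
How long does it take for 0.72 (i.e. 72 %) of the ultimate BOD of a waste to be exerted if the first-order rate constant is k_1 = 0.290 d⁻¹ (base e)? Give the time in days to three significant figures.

y/L₀ = 1 − e^(−k_1 t) = 0.72 ⇒ e^(−k_1 t) = 0.280
t = −ln(0.280) / 0.290 = 1.273 / 0.290 = 4.390 d.

t ≈ 4.39 d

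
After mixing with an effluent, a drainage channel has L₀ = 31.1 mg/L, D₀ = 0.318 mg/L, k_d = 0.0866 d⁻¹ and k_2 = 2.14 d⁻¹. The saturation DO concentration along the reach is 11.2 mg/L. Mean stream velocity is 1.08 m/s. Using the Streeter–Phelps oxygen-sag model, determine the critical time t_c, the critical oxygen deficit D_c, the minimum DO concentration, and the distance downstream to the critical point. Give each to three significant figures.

t_c ≈ 1.43 d; D_c ≈ 1.11 mg/L; min DO ≈ 10.1 mg/L; x_c ≈ 133 km

t_c = [1/(k_2−k_d)] ln[(k_2/k_d)(1 − D₀(k_2−k_d)/(k_d L₀))]
= [1/(2.14−0.0866)] ln[(2.14/0.0866)(1 − 0.318×2.053/(0.0866×31.1))]
= (1/2.053) ln[24.71 × 0.7575] = 0.4870 × ln(18.72) = 0.4870 × 2.930 = 1.427 d.
D_c = (k_d/k_2) L₀ e^(−k_d t_c) = (0.0866/2.14) × 31.1 × e^(−0.0866×1.427) = 0.04047 × 31.1 × 0.8838 = 1.112 mg/L.
Minimum DO = C_s − D_c = 11.2 − 1.112 = 10.09 mg/L.
x_c = v t_c = 1.08 m/s × 1.427 d × 86400 s/d = 133100 m ≈ 133 km.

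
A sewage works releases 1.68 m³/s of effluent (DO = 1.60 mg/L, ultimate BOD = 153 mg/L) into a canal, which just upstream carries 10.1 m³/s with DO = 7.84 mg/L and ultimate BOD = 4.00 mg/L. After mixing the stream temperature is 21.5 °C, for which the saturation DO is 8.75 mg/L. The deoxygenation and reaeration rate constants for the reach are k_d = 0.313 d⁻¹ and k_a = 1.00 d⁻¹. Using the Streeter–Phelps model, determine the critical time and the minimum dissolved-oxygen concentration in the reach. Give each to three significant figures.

t_c ≈ 1.44 d; minimum DO ≈ 3.72 mg/L

Mixed DO = (10.1×7.84 + 1.68×1.60)/(10.1+1.68) = 81.87/11.78 = 6.950 mg/L.
Mixed L₀ = (10.1×4.00 + 1.68×153)/(11.78) = 297.4/11.78 = 25.25 mg/L.
Initial deficit D₀ = C_s − DO₀ = 8.75 − 6.950 = 1.800 mg/L.
t_c = (1/0.6870) ln[(1.00/0.313)(1 − 1.800×0.6870/(0.313×25.25))] = 1.456 × ln(2.695) = 1.443 d.
D_c = (0.313/1.00) × 25.25 × e^(−0.313×1.443) = 0.3130 × 25.25 × 0.6366 = 5.031 mg/L.
Minimum DO = 8.75 − 5.031 = 3.719 mg/L.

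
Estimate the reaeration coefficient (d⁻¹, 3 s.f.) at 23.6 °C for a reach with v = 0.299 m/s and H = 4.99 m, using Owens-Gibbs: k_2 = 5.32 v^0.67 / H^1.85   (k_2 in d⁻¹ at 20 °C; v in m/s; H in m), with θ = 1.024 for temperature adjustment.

k_2(20) = 5.32 × 0.299^0.67 / 4.99^1.85 = 5.32 × 0.4453 / 19.57 = 0.1211 d⁻¹.
k_2(23.6) = 0.1211 × 1.024^(23.6−20) = 0.1211 × 1.089 = 0.1319 d⁻¹.

k_2 ≈ 0.132 d⁻¹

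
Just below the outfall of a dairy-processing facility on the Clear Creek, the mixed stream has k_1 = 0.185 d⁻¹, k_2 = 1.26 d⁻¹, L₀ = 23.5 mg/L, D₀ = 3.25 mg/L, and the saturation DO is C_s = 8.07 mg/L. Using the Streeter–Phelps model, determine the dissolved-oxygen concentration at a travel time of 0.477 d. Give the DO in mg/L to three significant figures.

k_1 L₀/(k_2−k_1) = 0.185×23.5/(1.26−0.185) = 4.348/1.075 = 4.044 mg/L.
e^(−k_1 t) = e^(−0.185×0.4770) = 0.9155; e^(−k_2 t) = e^(−1.26×0.4770) = 0.5483.
D = 4.044 × (0.9155 − 0.5483) + 3.25 × 0.5483 = 1.485 + 1.782 = 3.267 mg/L.
DO = C_s − D = 8.07 − 3.267 = 4.803 mg/L.

DO ≈ 4.80 mg/L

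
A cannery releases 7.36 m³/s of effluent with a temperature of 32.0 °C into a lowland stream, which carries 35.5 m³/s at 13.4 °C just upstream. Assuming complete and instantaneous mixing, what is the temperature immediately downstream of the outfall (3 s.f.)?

Flow-weighted mixing: C = (Q_r C_r + Q_w C_w)/(Q_r + Q_w)
= (35.5×13.4 + 7.36×32.0)/(35.5 + 7.36) = 711.2/42.86 = 16.59 °C.

16.6 °C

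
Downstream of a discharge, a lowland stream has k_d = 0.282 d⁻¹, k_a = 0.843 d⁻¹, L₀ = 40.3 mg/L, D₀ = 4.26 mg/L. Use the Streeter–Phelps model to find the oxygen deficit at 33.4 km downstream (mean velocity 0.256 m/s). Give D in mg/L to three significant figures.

Travel time t = x/v = 33.4 km / (0.256 m/s) = 33400 m / 0.256 m/s = 130500 s = 1.510 d.
k_d L₀/(k_a−k_d) = 0.282×40.3/(0.843−0.282) = 11.36/0.5610 = 20.26 mg/L.
e^(−k_d t) = e^(−0.282×1.510) = 0.6532; e^(−k_a t) = e^(−0.843×1.510) = 0.2800.
D = 20.26 × (0.6532 − 0.2800) + 4.26 × 0.2800 = 7.561 + 1.193 = 8.754 mg/L.

D ≈ 8.75 mg/L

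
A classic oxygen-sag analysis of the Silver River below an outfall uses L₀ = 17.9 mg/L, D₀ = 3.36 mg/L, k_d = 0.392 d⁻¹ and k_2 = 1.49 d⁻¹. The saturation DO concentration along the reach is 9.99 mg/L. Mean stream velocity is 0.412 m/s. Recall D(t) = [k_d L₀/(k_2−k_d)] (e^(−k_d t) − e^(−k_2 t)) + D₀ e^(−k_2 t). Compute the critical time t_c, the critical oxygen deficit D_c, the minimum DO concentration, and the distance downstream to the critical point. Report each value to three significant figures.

t_c ≈ 0.537 d; D_c ≈ 3.82 mg/L; min DO ≈ 6.17 mg/L; x_c ≈ 19.1 km

With k_2/k_d = 3.801 and 1 − D₀(k_2−k_d)/(k_d L₀) = 0.4742,
t_c = ln(3.801 × 0.4742) / (1.49 − 0.392) = ln(1.803) / 1.098 = 0.5892/1.098 = 0.5366 d.
L(t_c) = L₀ e^(−k_d t_c) = 17.9 × 0.8103 = 14.50 mg/L, and at the critical point k_2 D_c = k_d L, so D_c = (0.392/1.49) × 14.50 = 3.816 mg/L.
Minimum DO = C_s − D_c = 9.99 − 3.816 = 6.174 mg/L.
x_c = v t_c = 0.412 m/s × 0.5366 d × 86400 s/d = 19100 m ≈ 19.1 km.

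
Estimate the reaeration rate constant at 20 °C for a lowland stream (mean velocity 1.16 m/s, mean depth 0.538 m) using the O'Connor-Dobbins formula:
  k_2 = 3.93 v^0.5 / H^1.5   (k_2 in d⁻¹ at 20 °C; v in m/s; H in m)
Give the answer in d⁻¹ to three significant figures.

k_2 = 3.93 × 1.16^0.5 / 0.538^1.5 = 3.93 × 1.077 / 0.3946 = 10.73 d⁻¹.

k_2 ≈ 10.7 d⁻¹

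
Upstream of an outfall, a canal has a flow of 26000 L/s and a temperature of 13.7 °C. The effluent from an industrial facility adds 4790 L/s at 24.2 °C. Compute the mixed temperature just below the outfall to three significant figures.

15.3 °C

Flow-weighted mixing: C = (Q_r C_r + Q_w C_w)/(Q_r + Q_w)
= (26000×13.7 + 4790×24.2)/(26000 + 4790) = 472100/30790 = 15.33 °C.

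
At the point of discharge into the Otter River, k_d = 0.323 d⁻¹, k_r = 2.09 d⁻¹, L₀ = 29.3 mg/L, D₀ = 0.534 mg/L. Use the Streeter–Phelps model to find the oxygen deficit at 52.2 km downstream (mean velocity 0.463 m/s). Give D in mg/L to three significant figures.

D ≈ 3.20 mg/L

Travel time t = x/v = 52.2 km / (0.463 m/s) = 52200 m / 0.463 m/s = 112700 s = 1.305 d.
k_d L₀/(k_r−k_d) = 0.323×29.3/(2.09−0.323) = 9.464/1.767 = 5.356 mg/L.
e^(−k_d t) = e^(−0.323×1.305) = 0.6561; e^(−k_r t) = e^(−2.09×1.305) = 0.06540.
D = 5.356 × (0.6561 − 0.06540) + 0.534 × 0.06540 = 3.164 + 0.03492 = 3.199 mg/L.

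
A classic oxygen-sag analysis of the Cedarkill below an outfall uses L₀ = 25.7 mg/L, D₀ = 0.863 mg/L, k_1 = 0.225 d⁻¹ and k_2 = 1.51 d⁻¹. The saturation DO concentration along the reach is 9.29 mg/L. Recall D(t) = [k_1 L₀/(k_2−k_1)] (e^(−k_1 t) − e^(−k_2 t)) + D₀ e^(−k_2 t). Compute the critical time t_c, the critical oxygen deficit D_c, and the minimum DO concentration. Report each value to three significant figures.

With k_2/k_1 = 6.711 and 1 − D₀(k_2−k_1)/(k_1 L₀) = 0.8082,
t_c = ln(6.711 × 0.8082) / (1.51 − 0.225) = ln(5.424) / 1.285 = 1.691/1.285 = 1.316 d.
L(t_c) = L₀ e^(−k_1 t_c) = 25.7 × 0.7437 = 19.11 mg/L, and at the critical point k_2 D_c = k_1 L, so D_c = (0.225/1.51) × 19.11 = 2.848 mg/L.
Minimum DO = C_s − D_c = 9.29 − 2.848 = 6.442 mg/L.

t_c ≈ 1.32 d; D_c ≈ 2.85 mg/L; min DO ≈ 6.44 mg/L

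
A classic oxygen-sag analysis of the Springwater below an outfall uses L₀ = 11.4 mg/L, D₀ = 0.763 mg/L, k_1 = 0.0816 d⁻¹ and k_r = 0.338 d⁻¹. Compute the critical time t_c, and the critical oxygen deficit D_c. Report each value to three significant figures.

With k_r/k_1 = 4.142 and 1 − D₀(k_r−k_1)/(k_1 L₀) = 0.7897,
t_c = ln(4.142 × 0.7897) / (0.338 − 0.0816) = ln(3.271) / 0.2564 = 1.185/0.2564 = 4.622 d.
D_c = (k_1/k_r) L₀ e^(−k_1 t_c) = (0.0816/0.338) × 11.4 × e^(−0.0816×4.622) = 0.2414 × 11.4 × 0.6858 = 1.887 mg/L.

t_c ≈ 4.62 d; D_c ≈ 1.89 mg/L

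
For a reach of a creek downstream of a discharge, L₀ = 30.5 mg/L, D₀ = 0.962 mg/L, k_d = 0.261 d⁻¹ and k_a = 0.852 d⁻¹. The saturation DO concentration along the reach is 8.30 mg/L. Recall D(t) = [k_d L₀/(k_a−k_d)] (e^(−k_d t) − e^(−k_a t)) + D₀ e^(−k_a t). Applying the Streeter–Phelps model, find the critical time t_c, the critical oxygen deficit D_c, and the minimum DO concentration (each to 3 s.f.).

t_c = [1/(k_a−k_d)] ln[(k_a/k_d)(1 − D₀(k_a−k_d)/(k_d L₀))]
= [1/(0.852−0.261)] ln[(0.852/0.261)(1 − 0.962×0.5910/(0.261×30.5))]
= (1/0.5910) ln[3.264 × 0.9286] = 1.692 × ln(3.031) = 1.692 × 1.109 = 1.876 d.
D_c = (k_d/k_a) L₀ e^(−k_d t_c) = (0.261/0.852) × 30.5 × e^(−0.261×1.876) = 0.3063 × 30.5 × 0.6128 = 5.725 mg/L.
Minimum DO = C_s − D_c = 8.30 − 5.725 = 2.575 mg/L.

t_c ≈ 1.88 d; D_c ≈ 5.73 mg/L; min DO ≈ 2.57 mg/L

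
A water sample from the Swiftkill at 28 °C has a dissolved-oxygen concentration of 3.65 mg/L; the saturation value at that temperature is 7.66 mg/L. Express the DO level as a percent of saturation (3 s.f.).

% saturation = C/C_s × 100 = 3.65/7.66 × 100 = 47.7 %.

47.7 % saturation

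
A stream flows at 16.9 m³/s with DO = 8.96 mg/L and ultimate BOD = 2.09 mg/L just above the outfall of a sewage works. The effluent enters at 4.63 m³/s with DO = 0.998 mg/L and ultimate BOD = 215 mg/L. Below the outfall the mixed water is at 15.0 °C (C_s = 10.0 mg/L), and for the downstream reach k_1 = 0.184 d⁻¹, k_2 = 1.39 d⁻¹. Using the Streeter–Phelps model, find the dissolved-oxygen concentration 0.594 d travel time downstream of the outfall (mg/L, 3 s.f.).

DO ≈ 5.45 mg/L

Mixed DO = (16.9×8.96 + 4.63×0.998)/(16.9+4.63) = 156.0/21.53 = 7.248 mg/L.
Mixed L₀ = (16.9×2.09 + 4.63×215)/(21.53) = 1031/21.53 = 47.88 mg/L.
Initial deficit D₀ = C_s − DO₀ = 10.0 − 7.248 = 2.752 mg/L.
D(0.594) = [0.184×47.88/(1.39−0.184)](e^(−0.184×0.594) − e^(−1.39×0.594)) + 2.752 e^(−1.39×0.594)
= 7.304 × (0.8965 − 0.4379) + 2.752 × 0.4379 = 4.555 mg/L.
DO = 10.0 − 4.555 = 5.445 mg/L.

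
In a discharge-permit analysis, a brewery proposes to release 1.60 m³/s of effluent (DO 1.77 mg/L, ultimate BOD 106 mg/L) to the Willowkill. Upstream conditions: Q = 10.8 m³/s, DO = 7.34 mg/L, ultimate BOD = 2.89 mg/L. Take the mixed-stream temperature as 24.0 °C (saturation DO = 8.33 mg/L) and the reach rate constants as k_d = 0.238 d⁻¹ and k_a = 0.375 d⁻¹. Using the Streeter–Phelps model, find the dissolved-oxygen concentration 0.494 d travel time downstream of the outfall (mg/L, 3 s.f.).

DO ≈ 5.27 mg/L

Mixed DO = (10.8×7.34 + 1.60×1.77)/(10.8+1.60) = 82.10/12.40 = 6.621 mg/L.
Mixed L₀ = (10.8×2.89 + 1.60×106)/(12.40) = 200.8/12.40 = 16.19 mg/L.
Initial deficit D₀ = C_s − DO₀ = 8.33 − 6.621 = 1.709 mg/L.
D(0.494) = [0.238×16.19/(0.375−0.238)](e^(−0.238×0.494) − e^(−0.375×0.494)) + 1.709 e^(−0.375×0.494)
= 28.13 × (0.8891 − 0.8309) + 1.709 × 0.8309 = 3.057 mg/L.
DO = 8.33 − 3.057 = 5.273 mg/L.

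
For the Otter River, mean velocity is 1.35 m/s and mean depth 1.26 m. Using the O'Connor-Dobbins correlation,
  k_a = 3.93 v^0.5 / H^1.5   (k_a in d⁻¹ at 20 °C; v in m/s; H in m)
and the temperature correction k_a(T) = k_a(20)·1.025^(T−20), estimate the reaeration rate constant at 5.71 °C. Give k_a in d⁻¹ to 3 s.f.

k_a ≈ 2.27 d⁻¹

k_a(20) = 3.93 × 1.35^0.5 / 1.26^1.5 = 3.93 × 1.162 / 1.414 = 3.229 d⁻¹.
k_a(5.71) = 3.229 × 1.025^(5.71−20) = 3.229 × 0.7027 = 2.269 d⁻¹.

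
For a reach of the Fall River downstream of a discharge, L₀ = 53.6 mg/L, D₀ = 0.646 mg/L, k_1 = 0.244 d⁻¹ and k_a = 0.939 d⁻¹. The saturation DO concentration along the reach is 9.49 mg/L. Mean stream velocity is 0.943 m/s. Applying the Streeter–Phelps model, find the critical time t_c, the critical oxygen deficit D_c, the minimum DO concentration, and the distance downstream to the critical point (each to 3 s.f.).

At the critical point dD/dt = 0, so k_1 L₀ e^(−k_1 t) = k_a D. Substituting D(t) from the Streeter–Phelps equation and solving for t gives
t_c = ln[(k_a/k_1)(1 − D₀(k_a−k_1)/(k_1 L₀))] / (k_a−k_1).
Here k_a−k_1 = 0.6950 d⁻¹ and 1 − D₀(k_a−k_1)/(k_1 L₀) = 1 − 0.646×0.6950/(0.244×53.6) = 0.9657, so
t_c = ln(3.848 × 0.9657) / 0.6950 = 1.313 / 0.6950 = 1.889 d.
D_c = (k_1/k_a) L₀ e^(−k_1 t_c) = (0.244/0.939) × 53.6 × e^(−0.244×1.889) = 0.2599 × 53.6 × 0.6307 = 8.785 mg/L.
Minimum DO = C_s − D_c = 9.49 − 8.785 = 0.7051 mg/L.
x_c = v t_c = 0.943 m/s × 1.889 d × 86400 s/d = 153900 m ≈ 154 km.

t_c ≈ 1.89 d; D_c ≈ 8.78 mg/L; min DO ≈ 0.705 mg/L; x_c ≈ 154 km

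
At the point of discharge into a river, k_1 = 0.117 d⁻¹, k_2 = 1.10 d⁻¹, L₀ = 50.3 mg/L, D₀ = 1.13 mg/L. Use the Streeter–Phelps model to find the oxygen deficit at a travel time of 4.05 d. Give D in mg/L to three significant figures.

D ≈ 3.67 mg/L

k_1 L₀/(k_2−k_1) = 0.117×50.3/(1.10−0.117) = 5.885/0.9830 = 5.987 mg/L.
e^(−k_1 t) = e^(−0.117×4.050) = 0.6226; e^(−k_2 t) = e^(−1.10×4.050) = 0.01162.
D = 5.987 × (0.6226 − 0.01162) + 1.13 × 0.01162 = 3.658 + 0.01313 = 3.671 mg/L.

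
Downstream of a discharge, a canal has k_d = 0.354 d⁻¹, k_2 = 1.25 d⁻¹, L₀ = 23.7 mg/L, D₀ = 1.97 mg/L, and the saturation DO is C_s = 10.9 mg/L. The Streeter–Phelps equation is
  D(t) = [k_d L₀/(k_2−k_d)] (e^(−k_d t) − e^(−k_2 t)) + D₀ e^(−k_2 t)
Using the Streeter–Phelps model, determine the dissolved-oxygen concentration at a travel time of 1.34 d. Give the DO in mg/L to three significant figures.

DO ≈ 6.46 mg/L

k_d L₀/(k_2−k_d) = 0.354×23.7/(1.25−0.354) = 8.390/0.8960 = 9.364 mg/L.
e^(−k_d t) = e^(−0.354×1.340) = 0.6223; e^(−k_2 t) = e^(−1.25×1.340) = 0.1873.
D = 9.364 × (0.6223 − 0.1873) + 1.97 × 0.1873 = 4.073 + 0.3690 = 4.442 mg/L.
DO = C_s − D = 10.9 − 4.442 = 6.458 mg/L.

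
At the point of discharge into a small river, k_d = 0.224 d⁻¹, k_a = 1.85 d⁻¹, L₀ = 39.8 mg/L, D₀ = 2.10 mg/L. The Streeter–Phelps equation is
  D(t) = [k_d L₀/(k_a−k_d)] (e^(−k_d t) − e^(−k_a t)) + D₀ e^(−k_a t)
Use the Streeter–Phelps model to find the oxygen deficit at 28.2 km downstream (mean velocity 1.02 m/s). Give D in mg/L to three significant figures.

D ≈ 3.23 mg/L

Travel time t = x/v = 28.2 km / (1.02 m/s) = 28200 m / 1.02 m/s = 27650 s = 0.3200 d.
k_d L₀/(k_a−k_d) = 0.224×39.8/(1.85−0.224) = 8.915/1.626 = 5.483 mg/L.
e^(−k_d t) = e^(−0.224×0.3200) = 0.9308; e^(−k_a t) = e^(−1.85×0.3200) = 0.5532.
D = 5.483 × (0.9308 − 0.5532) + 2.10 × 0.5532 = 2.070 + 1.162 = 3.232 mg/L.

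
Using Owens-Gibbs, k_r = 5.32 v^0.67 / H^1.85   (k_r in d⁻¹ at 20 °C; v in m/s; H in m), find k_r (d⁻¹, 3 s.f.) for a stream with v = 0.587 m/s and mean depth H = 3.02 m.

k_r = 5.32 × 0.587^0.67 / 3.02^1.85 = 5.32 × 0.6998 / 7.727 = 0.4818 d⁻¹.

k_r ≈ 0.482 d⁻¹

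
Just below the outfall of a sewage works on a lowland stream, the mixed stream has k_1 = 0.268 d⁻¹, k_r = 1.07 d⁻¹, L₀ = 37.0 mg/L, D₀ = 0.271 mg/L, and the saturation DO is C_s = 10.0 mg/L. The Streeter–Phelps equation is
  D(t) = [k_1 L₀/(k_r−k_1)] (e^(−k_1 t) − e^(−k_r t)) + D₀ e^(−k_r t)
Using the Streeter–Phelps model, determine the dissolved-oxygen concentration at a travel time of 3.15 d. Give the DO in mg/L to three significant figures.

DO ≈ 5.10 mg/L

k_1 L₀/(k_r−k_1) = 0.268×37.0/(1.07−0.268) = 9.916/0.8020 = 12.36 mg/L.
e^(−k_1 t) = e^(−0.268×3.150) = 0.4299; e^(−k_r t) = e^(−1.07×3.150) = 0.03437.
D = 12.36 × (0.4299 − 0.03437) + 0.271 × 0.03437 = 4.890 + 0.009315 = 4.900 mg/L.
DO = C_s − D = 10.0 − 4.900 = 5.100 mg/L.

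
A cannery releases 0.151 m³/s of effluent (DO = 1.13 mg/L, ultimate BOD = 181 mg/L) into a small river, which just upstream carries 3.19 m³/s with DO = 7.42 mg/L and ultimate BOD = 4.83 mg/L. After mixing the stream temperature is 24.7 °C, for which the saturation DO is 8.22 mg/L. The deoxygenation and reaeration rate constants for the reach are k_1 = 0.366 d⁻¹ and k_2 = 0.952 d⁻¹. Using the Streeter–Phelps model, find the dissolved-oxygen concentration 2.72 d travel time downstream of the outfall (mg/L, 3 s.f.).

DO ≈ 5.79 mg/L

Mixed DO = (3.19×7.42 + 0.151×1.13)/(3.19+0.151) = 23.84/3.341 = 7.136 mg/L.
Mixed L₀ = (3.19×4.83 + 0.151×181)/(3.341) = 42.74/3.341 = 12.79 mg/L.
Initial deficit D₀ = C_s − DO₀ = 8.22 − 7.136 = 1.084 mg/L.
D(2.72) = [0.366×12.79/(0.952−0.366)](e^(−0.366×2.72) − e^(−0.952×2.72)) + 1.084 e^(−0.952×2.72)
= 7.990 × (0.3695 − 0.07506) + 1.084 × 0.07506 = 2.434 mg/L.
DO = 8.22 − 2.434 = 5.786 mg/L.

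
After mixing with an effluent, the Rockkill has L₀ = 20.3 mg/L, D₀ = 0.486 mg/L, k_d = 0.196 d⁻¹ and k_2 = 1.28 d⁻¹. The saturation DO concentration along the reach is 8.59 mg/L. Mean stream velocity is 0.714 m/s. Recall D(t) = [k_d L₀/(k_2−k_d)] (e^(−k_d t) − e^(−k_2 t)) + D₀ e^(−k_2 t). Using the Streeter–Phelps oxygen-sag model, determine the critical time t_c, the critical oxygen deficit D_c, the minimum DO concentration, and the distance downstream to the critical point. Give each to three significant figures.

t_c ≈ 1.60 d; D_c ≈ 2.27 mg/L; min DO ≈ 6.32 mg/L; x_c ≈ 98.7 km

With k_2/k_d = 6.531 and 1 − D₀(k_2−k_d)/(k_d L₀) = 0.8676,
t_c = ln(6.531 × 0.8676) / (1.28 − 0.196) = ln(5.666) / 1.084 = 1.734/1.084 = 1.600 d.
L(t_c) = L₀ e^(−k_d t_c) = 20.3 × 0.7308 = 14.84 mg/L, and at the critical point k_2 D_c = k_d L, so D_c = (0.196/1.28) × 14.84 = 2.272 mg/L.
Minimum DO = C_s − D_c = 8.59 − 2.272 = 6.318 mg/L.
x_c = v t_c = 0.714 m/s × 1.600 d × 86400 s/d = 98710 m ≈ 98.7 km.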